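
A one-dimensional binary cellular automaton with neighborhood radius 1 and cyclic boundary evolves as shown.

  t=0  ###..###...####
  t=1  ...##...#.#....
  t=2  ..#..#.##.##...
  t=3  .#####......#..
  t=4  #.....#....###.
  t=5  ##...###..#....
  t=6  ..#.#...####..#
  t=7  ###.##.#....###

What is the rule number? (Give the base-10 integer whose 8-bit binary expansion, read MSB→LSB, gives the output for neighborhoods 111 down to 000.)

  [7] ### => .  t=0,i=0
  [6] ##. => .  t=0,i=2
  [5] #.# => .  t=1,i=9
  [4] #.. => #  t=0,i=3
  [3] .## => .  t=0,i=5
  [2] .#. => #  t=1,i=8
  [1] ..# => #  t=0,i=4
  [0] ... => .  t=0,i=9
  bits 00010110 = 22

22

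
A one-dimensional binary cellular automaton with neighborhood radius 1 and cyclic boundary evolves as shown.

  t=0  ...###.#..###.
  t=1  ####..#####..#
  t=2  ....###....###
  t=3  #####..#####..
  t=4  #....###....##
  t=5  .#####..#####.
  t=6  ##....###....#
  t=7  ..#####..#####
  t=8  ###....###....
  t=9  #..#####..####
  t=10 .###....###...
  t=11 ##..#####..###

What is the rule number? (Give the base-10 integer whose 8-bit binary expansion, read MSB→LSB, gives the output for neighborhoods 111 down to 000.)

63

  [7] ### => .  t=0,i=4
  [6] ##. => .  t=0,i=5
  [5] #.# => #  t=0,i=6
  [4] #.. => #  t=0,i=8
  [3] .## => #  t=0,i=3
  [2] .#. => #  t=0,i=7
  [1] ..# => #  t=0,i=2
  [0] ... => #  t=0,i=0
  bits 00111111 = 63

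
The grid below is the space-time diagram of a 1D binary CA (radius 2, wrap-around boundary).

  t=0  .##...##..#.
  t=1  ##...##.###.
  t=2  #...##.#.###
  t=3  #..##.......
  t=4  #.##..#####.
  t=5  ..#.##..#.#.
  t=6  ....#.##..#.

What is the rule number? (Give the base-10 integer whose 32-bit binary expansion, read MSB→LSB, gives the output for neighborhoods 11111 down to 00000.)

3126673499

  ##### -> #   bit 31 = 1  t=4,i=8
  ####. -> .   bit 30 = 0  t=2,i=11
  ###.# -> #   bit 29 = 1  t=1,i=10
  ###.. -> #   bit 28 = 1  t=2,i=0
  ##.## -> #   bit 27 = 1  t=1,i=7
  ##.#. -> .   bit 26 = 0  t=2,i=6
  ##..# -> #   bit 25 = 1  t=0,i=8
  ##... -> .   bit 24 = 0  t=0,i=3
  #.### -> .   bit 23 = 0  t=1,i=8
  #.##. -> #   bit 22 = 1  t=1,i=0
  #.#.# -> .   bit 21 = 0  t=2,i=7
  #.#.. -> #   bit 20 = 1  t=5,i=10
  #..## -> #   bit 19 = 1  t=0,i=0
  #..#. -> #   bit 18 = 1  t=0,i=9
  #...# -> .   bit 17 = 0  t=0,i=4
  #.... -> #   bit 16 = 1  t=3,i=6
  .#### -> .   bit 15 = 0  t=2,i=10
  .###. -> #   bit 14 = 1  t=1,i=9
  .##.# -> .   bit 13 = 0  t=1,i=6
  .##.. -> .   bit 12 = 0  t=0,i=2
  .#.## -> .   bit 11 = 0  t=2,i=8
  .#.#. -> .   bit 10 = 0  t=5,i=9
  .#..# -> .   bit 9 = 0  t=0,i=11
  .#... -> .   bit 8 = 0  t=5,i=11
  ..### -> .   bit 7 = 0  t=4,i=6
  ..##. -> #   bit 6 = 1  t=0,i=1
  ..#.# -> .   bit 5 = 0  t=5,i=2
  ..#.. -> #   bit 4 = 1  t=0,i=10
  ...## -> #   bit 3 = 1  t=0,i=5
  ...#. -> .   bit 2 = 0  t=3,i=11
  ....# -> #   bit 1 = 1  t=3,i=10
  ..... -> #   bit 0 = 1  t=3,i=7
  bits 10111010010111010100000001011011 = 3126673499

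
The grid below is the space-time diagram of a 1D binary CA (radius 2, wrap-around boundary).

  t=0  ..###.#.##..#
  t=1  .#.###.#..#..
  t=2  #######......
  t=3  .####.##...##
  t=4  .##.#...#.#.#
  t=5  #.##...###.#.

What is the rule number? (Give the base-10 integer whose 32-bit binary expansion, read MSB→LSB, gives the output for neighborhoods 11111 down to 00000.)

3079203886

  nb #####: next=#  (t=2,i=2, bit31=1)
  nb ####.: next=.  (t=2,i=5, bit30=0)
  nb ###.#: next=#  (t=0,i=4, bit29=1)
  nb ###..: next=#  (t=2,i=6, bit28=1)
  nb ##.##: next=.  (t=3,i=0, bit27=0)
  nb ##.#.: next=#  (t=0,i=5, bit26=1)
  nb ##..#: next=#  (t=0,i=10, bit25=1)
  nb ##...: next=#  (t=2,i=7, bit24=1)
  nb #.###: next=#  (t=1,i=3, bit23=1)
  nb #.##.: next=.  (t=0,i=8, bit22=0)
  nb #.#.#: next=.  (t=0,i=6, bit21=0)
  nb #.#..: next=.  (t=1,i=7, bit20=0)
  nb #..##: next=#  (t=0,i=1, bit19=1)
  nb #..#.: next=.  (t=0,i=11, bit18=0)
  nb #...#: next=.  (t=1,i=12, bit17=0)
  nb #....: next=.  (t=2,i=8, bit16=0)
  nb .####: next=#  (t=2,i=1, bit15=1)
  nb .###.: next=#  (t=0,i=3, bit14=1)
  nb .##.#: next=#  (t=3,i=12, bit13=1)
  nb .##..: next=.  (t=0,i=9, bit12=0)
  nb .#.##: next=#  (t=0,i=7, bit11=1)
  nb .#.#.: next=#  (t=4,i=9, bit10=1)
  nb .#..#: next=.  (t=0,i=0, bit9=0)
  nb .#...: next=.  (t=1,i=11, bit8=0)
  nb ..###: next=.  (t=0,i=2, bit7=0)
  nb ..##.: next=.  (t=3,i=11, bit6=0)
  nb ..#.#: next=#  (t=1,i=1, bit5=1)
  nb ..#..: next=.  (t=0,i=12, bit4=0)
  nb ...##: next=#  (t=2,i=12, bit3=1)
  nb ...#.: next=#  (t=1,i=0, bit2=1)
  nb ....#: next=#  (t=2,i=11, bit1=1)
  nb .....: next=.  (t=2,i=9, bit0=0)
  bits 10110111100010001110110000101110 = 3079203886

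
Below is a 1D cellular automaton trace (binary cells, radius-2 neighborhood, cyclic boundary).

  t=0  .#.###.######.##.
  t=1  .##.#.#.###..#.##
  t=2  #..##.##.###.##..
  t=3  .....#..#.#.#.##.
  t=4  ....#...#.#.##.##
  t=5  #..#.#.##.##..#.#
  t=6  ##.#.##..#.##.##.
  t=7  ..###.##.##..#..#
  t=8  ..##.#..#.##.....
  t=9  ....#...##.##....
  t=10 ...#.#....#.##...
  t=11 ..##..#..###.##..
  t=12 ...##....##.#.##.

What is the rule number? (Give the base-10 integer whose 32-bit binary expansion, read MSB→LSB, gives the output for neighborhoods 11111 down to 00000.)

  [31] ##### => #  t=0,i=9
  [30] ####. => .  t=0,i=11
  [29] ###.# => .  t=0,i=5
  [28] ###.. => #  t=1,i=10
  [27] ##.## => #  t=0,i=6
  [26] ##.#. => #  t=1,i=3
  [25] ##..# => #  t=0,i=16
  [24] ##... => #  t=3,i=16
  [23] #.### => .  t=0,i=3
  [22] #.##. => .  t=0,i=14
  [21] #.#.# => #  t=1,i=4
  [20] #.#.. => .  t=8,i=5
  [19] #..## => .  t=2,i=2
  [18] #..#. => .  t=0,i=0
  [17] #...# => .  t=4,i=6
  [16] #.... => .  t=3,i=0
  [15] .#### => #  t=0,i=8
  [14] .###. => #  t=0,i=4
  [13] .##.# => .  t=1,i=2
  [12] .##.. => #  t=0,i=15
  [11] .#.## => #  t=0,i=2
  [10] .#.#. => .  t=1,i=5
  [9] .#..# => .  t=2,i=1
  [8] .#... => #  t=4,i=5
  [7] ..### => #  t=7,i=2
  [6] ..##. => .  t=2,i=3
  [5] ..#.# => #  t=0,i=1
  [4] ..#.. => .  t=2,i=0
  [3] ...## => .  t=8,i=1
  [2] ...#. => #  t=3,i=4
  [1] ....# => .  t=3,i=3
  [0] ..... => .  t=3,i=1
  bits 10011111001000001101100110100100 = 2669730212

2669730212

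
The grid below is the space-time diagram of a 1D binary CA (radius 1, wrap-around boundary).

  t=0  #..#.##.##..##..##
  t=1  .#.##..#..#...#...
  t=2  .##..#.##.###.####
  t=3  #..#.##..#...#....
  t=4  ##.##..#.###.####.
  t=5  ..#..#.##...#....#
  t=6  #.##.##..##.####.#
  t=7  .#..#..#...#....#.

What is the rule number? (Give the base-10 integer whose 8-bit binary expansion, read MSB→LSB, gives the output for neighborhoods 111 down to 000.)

53

  [7] ### => .  t=0,i=17
  [6] ##. => .  t=0,i=0
  [5] #.# => #  t=0,i=4
  [4] #.. => #  t=0,i=1
  [3] .## => .  t=0,i=5
  [2] .#. => #  t=0,i=3
  [1] ..# => .  t=0,i=2
  [0] ... => #  t=1,i=12
  bits 00110101 = 53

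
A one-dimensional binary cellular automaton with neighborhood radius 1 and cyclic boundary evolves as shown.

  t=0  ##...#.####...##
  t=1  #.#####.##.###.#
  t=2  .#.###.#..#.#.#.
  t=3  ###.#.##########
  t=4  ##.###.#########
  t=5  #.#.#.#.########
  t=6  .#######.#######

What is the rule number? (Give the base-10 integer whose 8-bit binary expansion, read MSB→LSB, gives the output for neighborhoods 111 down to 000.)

  ### -> #   bit 7 = 1  t=0,i=0
  ##. -> .   bit 6 = 0  t=0,i=1
  #.# -> #   bit 5 = 1  t=0,i=6
  #.. -> #   bit 4 = 1  t=0,i=2
  .## -> .   bit 3 = 0  t=0,i=7
  .#. -> #   bit 2 = 1  t=0,i=5
  ..# -> #   bit 1 = 1  t=0,i=4
  ... -> #   bit 0 = 1  t=0,i=3
  bits 10110111 = 183

183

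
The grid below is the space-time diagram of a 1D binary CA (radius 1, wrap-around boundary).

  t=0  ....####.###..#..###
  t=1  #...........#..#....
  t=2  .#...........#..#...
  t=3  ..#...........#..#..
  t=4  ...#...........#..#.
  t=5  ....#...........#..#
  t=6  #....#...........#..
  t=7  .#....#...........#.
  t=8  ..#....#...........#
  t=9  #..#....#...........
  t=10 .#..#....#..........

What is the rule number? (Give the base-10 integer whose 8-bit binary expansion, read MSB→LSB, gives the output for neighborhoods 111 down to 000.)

  [7] ### => .  t=0,i=5
  [6] ##. => .  t=0,i=7
  [5] #.# => .  t=0,i=8
  [4] #.. => #  t=0,i=0
  [3] .## => .  t=0,i=4
  [2] .#. => .  t=0,i=14
  [1] ..# => .  t=0,i=3
  [0] ... => .  t=0,i=1
  bits 00010000 = 16

16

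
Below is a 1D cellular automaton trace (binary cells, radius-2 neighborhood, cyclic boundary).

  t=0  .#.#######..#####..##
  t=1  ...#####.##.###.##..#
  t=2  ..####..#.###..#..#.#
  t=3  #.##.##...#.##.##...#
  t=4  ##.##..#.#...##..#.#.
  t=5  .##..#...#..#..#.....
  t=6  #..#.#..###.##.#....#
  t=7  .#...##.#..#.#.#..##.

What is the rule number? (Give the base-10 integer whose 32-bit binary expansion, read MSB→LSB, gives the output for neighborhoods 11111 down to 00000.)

  [31] ##### => #  t=0,i=5
  [30] ####. => .  t=0,i=8
  [29] ###.# => .  t=1,i=7
  [28] ###.. => #  t=0,i=9
  [27] ##.## => #  t=1,i=8
  [26] ##.#. => .  t=0,i=0
  [25] ##..# => #  t=0,i=10
  [24] ##... => #  t=3,i=7
  [23] #.### => #  t=0,i=3
  [22] #.##. => .  t=1,i=9
  [21] #.#.# => .  t=0,i=1
  [20] #.#.. => #  t=2,i=20
  [19] #..## => .  t=0,i=11
  [18] #..#. => .  t=1,i=19
  [17] #...# => .  t=1,i=1
  [16] #.... => .  t=5,i=17
  [15] .#### => #  t=0,i=4
  [14] .###. => .  t=1,i=13
  [13] .##.# => #  t=0,i=20
  [12] .##.. => .  t=1,i=17
  [11] .#.## => .  t=0,i=2
  [10] .#.#. => .  t=2,i=19
  [9] .#..# => #  t=2,i=0
  [8] .#... => .  t=1,i=0
  [7] ..### => #  t=0,i=12
  [6] ..##. => .  t=0,i=19
  [5] ..#.# => .  t=2,i=8
  [4] ..#.. => #  t=1,i=20
  [3] ...## => #  t=1,i=2
  [2] ...#. => #  t=3,i=9
  [1] ....# => #  t=5,i=20
  [0] ..... => .  t=5,i=18
  bits 10011011100100001010001010011110 = 2609947294

2609947294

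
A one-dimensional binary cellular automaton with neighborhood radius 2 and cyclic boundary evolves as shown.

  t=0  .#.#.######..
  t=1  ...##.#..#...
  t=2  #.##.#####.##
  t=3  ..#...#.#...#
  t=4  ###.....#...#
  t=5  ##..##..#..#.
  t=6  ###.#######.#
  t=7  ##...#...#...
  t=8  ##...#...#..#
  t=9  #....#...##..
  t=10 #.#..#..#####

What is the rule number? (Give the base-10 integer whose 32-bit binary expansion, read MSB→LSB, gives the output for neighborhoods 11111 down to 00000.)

  ##### -> .   bit 31 = 0  t=0,i=7
  ####. -> #   bit 30 = 1  t=0,i=9
  ###.# -> .   bit 29 = 0  t=2,i=0
  ###.. -> .   bit 28 = 0  t=0,i=10
  ##.## -> .   bit 27 = 0  t=2,i=1
  ##.#. -> #   bit 26 = 1  t=1,i=5
  ##..# -> #   bit 25 = 1  t=5,i=2
  ##... -> .   bit 24 = 0  t=0,i=11
  #.### -> .   bit 23 = 0  t=0,i=5
  #.##. -> #   bit 22 = 1  t=2,i=2
  #.#.# -> #   bit 21 = 1  t=0,i=3
  #.#.. -> #   bit 20 = 1  t=1,i=6
  #..## -> .   bit 19 = 0  t=5,i=3
  #..#. -> #   bit 18 = 1  t=1,i=8
  #...# -> .   bit 17 = 0  t=0,i=12
  #.... -> #   bit 16 = 1  t=1,i=11
  .#### -> #   bit 15 = 1  t=0,i=6
  .###. -> #   bit 14 = 1  t=2,i=12
  .##.# -> .   bit 13 = 0  t=1,i=4
  .##.. -> #   bit 12 = 1  t=5,i=1
  .#.## -> #   bit 11 = 1  t=0,i=4
  .#.#. -> .   bit 10 = 0  t=0,i=2
  .#..# -> #   bit 9 = 1  t=1,i=7
  .#... -> .   bit 8 = 0  t=1,i=10
  ..### -> .   bit 7 = 0  t=4,i=12
  ..##. -> #   bit 6 = 1  t=1,i=3
  ..#.# -> .   bit 5 = 0  t=0,i=1
  ..#.. -> #   bit 4 = 1  t=1,i=9
  ...## -> #   bit 3 = 1  t=1,i=2
  ...#. -> .   bit 2 = 0  t=0,i=0
  ....# -> .   bit 1 = 0  t=1,i=1
  ..... -> #   bit 0 = 1  t=1,i=0
  bits 01000110011101011101101001011001 = 1182128729

1182128729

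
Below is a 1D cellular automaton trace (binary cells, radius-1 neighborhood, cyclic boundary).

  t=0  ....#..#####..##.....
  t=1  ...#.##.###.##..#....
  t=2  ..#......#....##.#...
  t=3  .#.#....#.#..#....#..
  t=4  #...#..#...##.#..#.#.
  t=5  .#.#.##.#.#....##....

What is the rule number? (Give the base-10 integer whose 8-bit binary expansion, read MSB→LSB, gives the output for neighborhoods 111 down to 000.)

146

  ### -> #   bit 7 = 1  t=0,i=8
  ##. -> .   bit 6 = 0  t=0,i=11
  #.# -> .   bit 5 = 0  t=1,i=4
  #.. -> #   bit 4 = 1  t=0,i=5
  .## -> .   bit 3 = 0  t=0,i=7
  .#. -> .   bit 2 = 0  t=0,i=4
  ..# -> #   bit 1 = 1  t=0,i=3
  ... -> .   bit 0 = 0  t=0,i=0
  bits 10010010 = 146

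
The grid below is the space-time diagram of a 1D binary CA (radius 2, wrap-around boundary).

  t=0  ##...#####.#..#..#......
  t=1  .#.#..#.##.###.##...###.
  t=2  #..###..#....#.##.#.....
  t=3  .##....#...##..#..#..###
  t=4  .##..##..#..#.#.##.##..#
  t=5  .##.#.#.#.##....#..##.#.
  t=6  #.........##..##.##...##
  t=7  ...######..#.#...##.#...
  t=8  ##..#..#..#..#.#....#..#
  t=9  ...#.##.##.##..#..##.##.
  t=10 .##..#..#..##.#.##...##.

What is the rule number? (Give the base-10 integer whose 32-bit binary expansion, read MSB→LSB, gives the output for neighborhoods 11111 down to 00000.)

1616810503

  nb #####: next=.  (t=0,i=7, bit31=0)
  nb ####.: next=#  (t=0,i=8, bit30=1)
  nb ###.#: next=#  (t=0,i=9, bit29=1)
  nb ###..: next=.  (t=1,i=22, bit28=0)
  nb ##.##: next=.  (t=1,i=10, bit27=0)
  nb ##.#.: next=.  (t=0,i=10, bit26=0)
  nb ##..#: next=.  (t=1,i=23, bit25=0)
  nb ##...: next=.  (t=0,i=2, bit24=0)
  nb #.###: next=.  (t=1,i=11, bit23=0)
  nb #.##.: next=#  (t=1,i=8, bit22=1)
  nb #.#.#: next=.  (t=4,i=14, bit21=0)
  nb #.#..: next=#  (t=0,i=11, bit20=1)
  nb #..##: next=#  (t=2,i=2, bit19=1)
  nb #..#.: next=#  (t=0,i=13, bit18=1)
  nb #...#: next=#  (t=0,i=3, bit17=1)
  nb #....: next=.  (t=0,i=19, bit16=0)
  nb .####: next=#  (t=0,i=6, bit15=1)
  nb .###.: next=.  (t=1,i=12, bit14=0)
  nb .##.#: next=.  (t=1,i=9, bit13=0)
  nb .##..: next=#  (t=0,i=1, bit12=1)
  nb .#.##: next=.  (t=1,i=7, bit11=0)
  nb .#.#.: next=.  (t=1,i=2, bit10=0)
  nb .#..#: next=#  (t=0,i=12, bit9=1)
  nb .#...: next=.  (t=0,i=18, bit8=0)
  nb ..###: next=.  (t=0,i=5, bit7=0)
  nb ..##.: next=.  (t=0,i=0, bit6=0)
  nb ..#.#: next=.  (t=1,i=1, bit5=0)
  nb ..#..: next=.  (t=0,i=14, bit4=0)
  nb ...##: next=.  (t=0,i=4, bit3=0)
  nb ...#.: next=#  (t=2,i=12, bit2=1)
  nb ....#: next=#  (t=0,i=22, bit1=1)
  nb .....: next=#  (t=0,i=20, bit0=1)
  bits 01100000010111101001001000000111 = 1616810503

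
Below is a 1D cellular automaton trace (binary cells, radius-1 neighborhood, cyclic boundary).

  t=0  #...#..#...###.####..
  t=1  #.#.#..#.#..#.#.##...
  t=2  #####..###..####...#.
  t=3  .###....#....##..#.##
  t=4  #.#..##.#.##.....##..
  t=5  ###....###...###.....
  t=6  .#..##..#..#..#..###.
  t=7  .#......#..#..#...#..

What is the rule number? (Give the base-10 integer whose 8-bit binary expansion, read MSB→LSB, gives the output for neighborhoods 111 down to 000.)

  nb ###: next=#  (t=0,i=12, bit7=1)
  nb ##.: next=.  (t=0,i=13, bit6=0)
  nb #.#: next=#  (t=0,i=14, bit5=1)
  nb #..: next=.  (t=0,i=1, bit4=0)
  nb .##: next=.  (t=0,i=11, bit3=0)
  nb .#.: next=#  (t=0,i=0, bit2=1)
  nb ..#: next=.  (t=0,i=3, bit1=0)
  nb ...: next=#  (t=0,i=2, bit0=1)
  bits 10100101 = 165

165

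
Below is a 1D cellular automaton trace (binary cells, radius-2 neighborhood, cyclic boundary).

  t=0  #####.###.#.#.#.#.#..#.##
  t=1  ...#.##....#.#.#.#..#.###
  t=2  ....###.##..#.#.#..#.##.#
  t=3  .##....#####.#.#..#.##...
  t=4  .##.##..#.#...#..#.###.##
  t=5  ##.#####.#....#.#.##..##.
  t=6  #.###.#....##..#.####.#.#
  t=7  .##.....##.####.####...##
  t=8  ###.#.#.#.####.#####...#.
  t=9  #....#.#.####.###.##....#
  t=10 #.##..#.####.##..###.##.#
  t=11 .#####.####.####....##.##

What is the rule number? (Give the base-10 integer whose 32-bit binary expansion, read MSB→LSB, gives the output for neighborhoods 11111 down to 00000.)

  #####|.  b31=0 t=0,i=0
  ####.|#  b30=1 t=0,i=3
  ###.#|.  b29=0 t=0,i=4
  ###..|#  b28=1 t=1,i=24
  ##.##|#  b27=1 t=0,i=5
  ##.#.|.  b26=0 t=0,i=9
  ##..#|#  b25=1 t=2,i=10
  ##...|.  b24=0 t=1,i=0
  #.###|#  b23=1 t=0,i=6
  #.##.|#  b22=1 t=1,i=5
  #.#.#|.  b21=0 t=0,i=10
  #.#..|.  b20=0 t=0,i=18
  #..##|.  b19=0 t=5,i=21
  #..#.|#  b18=1 t=0,i=20
  #...#|.  b17=0 t=1,i=1
  #....|#  b16=1 t=1,i=8
  .####|#  b15=1 t=0,i=24
  .###.|.  b14=0 t=0,i=7
  .##.#|.  b13=0 t=2,i=22
  .##..|#  b12=1 t=1,i=6
  .#.##|#  b11=1 t=0,i=22
  .#.#.|#  b10=1 t=0,i=11
  .#..#|.  b9=0 t=0,i=19
  .#...|.  b8=0 t=2,i=0
  ..###|.  b7=0 t=2,i=4
  ..##.|#  b6=1 t=3,i=1
  ..#.#|.  b5=0 t=0,i=21
  ..#..|#  b4=1 t=4,i=14
  ...##|.  b3=0 t=2,i=3
  ...#.|.  b2=0 t=1,i=2
  ....#|#  b1=1 t=1,i=9
  .....|.  b0=0 t=7,i=5
  bits 01011010110001011001110001010010 = 1522900050

1522900050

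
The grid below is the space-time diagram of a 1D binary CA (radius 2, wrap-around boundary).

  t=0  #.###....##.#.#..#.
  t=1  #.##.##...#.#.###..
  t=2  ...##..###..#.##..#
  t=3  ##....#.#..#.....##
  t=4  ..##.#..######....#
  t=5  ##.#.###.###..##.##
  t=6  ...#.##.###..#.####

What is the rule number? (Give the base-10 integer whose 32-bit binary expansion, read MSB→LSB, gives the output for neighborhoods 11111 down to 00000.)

2311054100

  #####|#  b31=1 t=4,i=10
  ####.|.  b30=0 t=3,i=0
  ###.#|.  b29=0 t=5,i=1
  ###..|.  b28=0 t=0,i=4
  ##.##|#  b27=1 t=1,i=4
  ##.#.|.  b26=0 t=0,i=11
  ##..#|.  b25=0 t=1,i=17
  ##...|#  b24=1 t=0,i=5
  #.###|#  b23=1 t=0,i=2
  #.##.|.  b22=0 t=1,i=2
  #.#.#|#  b21=1 t=0,i=0
  #.#..|#  b20=1 t=0,i=14
  #..##|#  b19=1 t=2,i=6
  #..#.|#  b18=1 t=0,i=16
  #...#|#  b17=1 t=1,i=8
  #....|#  b16=1 t=0,i=6
  .####|#  b15=1 t=3,i=18
  .###.|#  b14=1 t=0,i=3
  .##.#|#  b13=1 t=0,i=10
  .##..|.  b12=0 t=1,i=6
  .#.##|.  b11=0 t=0,i=1
  .#.#.|.  b10=0 t=0,i=13
  .#..#|#  b9=1 t=0,i=15
  .#...|#  b8=1 t=2,i=0
  ..###|.  b7=0 t=2,i=7
  ..##.|.  b6=0 t=0,i=9
  ..#.#|.  b5=0 t=0,i=17
  ..#..|#  b4=1 t=2,i=18
  ...##|.  b3=0 t=0,i=8
  ...#.|#  b2=1 t=1,i=9
  ....#|.  b1=0 t=0,i=7
  .....|.  b0=0 t=3,i=14
  bits 10001001101111111110001100010100 = 2311054100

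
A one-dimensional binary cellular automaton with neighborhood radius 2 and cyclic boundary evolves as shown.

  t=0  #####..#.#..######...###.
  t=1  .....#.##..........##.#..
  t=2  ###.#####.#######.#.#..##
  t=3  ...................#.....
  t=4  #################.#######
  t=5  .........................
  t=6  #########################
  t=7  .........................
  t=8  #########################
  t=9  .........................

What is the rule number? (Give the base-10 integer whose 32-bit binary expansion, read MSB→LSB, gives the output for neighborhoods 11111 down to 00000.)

37977405

  [31] ##### => .  t=0,i=2
  [30] ####. => .  t=0,i=3
  [29] ###.# => .  t=0,i=23
  [28] ###.. => .  t=0,i=4
  [27] ##.## => .  t=0,i=24
  [26] ##.#. => .  t=1,i=21
  [25] ##..# => #  t=0,i=5
  [24] ##... => .  t=0,i=18
  [23] #.### => .  t=0,i=0
  [22] #.##. => #  t=1,i=7
  [21] #.#.# => .  t=2,i=18
  [20] #.#.. => .  t=0,i=9
  [19] #..## => .  t=0,i=11
  [18] #..#. => .  t=0,i=6
  [17] #...# => #  t=0,i=19
  [16] #.... => #  t=1,i=10
  [15] .#### => .  t=0,i=1
  [14] .###. => #  t=0,i=22
  [13] .##.# => #  t=1,i=20
  [12] .##.. => #  t=1,i=8
  [11] .#.## => #  t=1,i=6
  [10] .#.#. => #  t=0,i=8
  [9] .#..# => .  t=0,i=10
  [8] .#... => #  t=1,i=23
  [7] ..### => .  t=0,i=12
  [6] ..##. => .  t=1,i=19
  [5] ..#.# => #  t=0,i=7
  [4] ..#.. => #  t=3,i=19
  [3] ...## => #  t=0,i=20
  [2] ...#. => #  t=1,i=4
  [1] ....# => .  t=1,i=3
  [0] ..... => #  t=1,i=0
  bits 00000010010000110111110100111101 = 37977405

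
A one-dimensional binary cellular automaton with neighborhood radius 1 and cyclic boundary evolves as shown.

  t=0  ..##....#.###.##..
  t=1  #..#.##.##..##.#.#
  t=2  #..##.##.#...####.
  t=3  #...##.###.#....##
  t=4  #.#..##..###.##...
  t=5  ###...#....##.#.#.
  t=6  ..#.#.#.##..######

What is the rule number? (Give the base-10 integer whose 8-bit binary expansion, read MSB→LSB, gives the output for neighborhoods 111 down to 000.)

101

  ### -> .   bit 7 = 0  t=0,i=11
  ##. -> #   bit 6 = 1  t=0,i=3
  #.# -> #   bit 5 = 1  t=0,i=9
  #.. -> .   bit 4 = 0  t=0,i=4
  .## -> .   bit 3 = 0  t=0,i=2
  .#. -> #   bit 2 = 1  t=0,i=8
  ..# -> .   bit 1 = 0  t=0,i=1
  ... -> #   bit 0 = 1  t=0,i=0
  bits 01100101 = 101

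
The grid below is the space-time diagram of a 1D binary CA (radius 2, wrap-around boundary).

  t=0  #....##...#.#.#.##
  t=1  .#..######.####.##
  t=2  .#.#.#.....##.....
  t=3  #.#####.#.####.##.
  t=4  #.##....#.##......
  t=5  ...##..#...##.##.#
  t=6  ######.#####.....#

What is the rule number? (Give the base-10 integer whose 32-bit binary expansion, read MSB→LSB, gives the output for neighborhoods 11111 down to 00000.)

  nb #####: next=.  (t=1,i=6, bit31=0)
  nb ####.: next=.  (t=1,i=8, bit30=0)
  nb ###.#: next=.  (t=1,i=9, bit29=0)
  nb ###..: next=.  (t=0,i=0, bit28=0)
  nb ##.##: next=.  (t=1,i=10, bit27=0)
  nb ##.#.: next=.  (t=1,i=0, bit26=0)
  nb ##..#: next=#  (t=5,i=5, bit25=1)
  nb ##...: next=#  (t=0,i=1, bit24=1)
  nb #.###: next=#  (t=0,i=16, bit23=1)
  nb #.##.: next=.  (t=1,i=16, bit22=0)
  nb #.#.#: next=#  (t=0,i=12, bit21=1)
  nb #.#..: next=#  (t=1,i=1, bit20=1)
  nb #..##: next=#  (t=1,i=3, bit19=1)
  nb #..#.: next=.  (t=5,i=6, bit18=0)
  nb #...#: next=#  (t=0,i=8, bit17=1)
  nb #....: next=.  (t=0,i=2, bit16=0)
  nb .####: next=#  (t=1,i=5, bit15=1)
  nb .###.: next=#  (t=0,i=17, bit14=1)
  nb .##.#: next=.  (t=1,i=17, bit13=0)
  nb .##..: next=#  (t=0,i=6, bit12=1)
  nb .#.##: next=.  (t=0,i=15, bit11=0)
  nb .#.#.: next=#  (t=0,i=11, bit10=1)
  nb .#..#: next=.  (t=1,i=2, bit9=0)
  nb .#...: next=#  (t=2,i=6, bit8=1)
  nb ..###: next=.  (t=1,i=4, bit7=0)
  nb ..##.: next=#  (t=0,i=5, bit6=1)
  nb ..#.#: next=.  (t=0,i=10, bit5=0)
  nb ..#..: next=#  (t=5,i=7, bit4=1)
  nb ...##: next=#  (t=0,i=4, bit3=1)
  nb ...#.: next=#  (t=0,i=9, bit2=1)
  nb ....#: next=.  (t=0,i=3, bit1=0)
  nb .....: next=#  (t=2,i=8, bit0=1)
  bits 00000011101110101101010101011101 = 62575965

62575965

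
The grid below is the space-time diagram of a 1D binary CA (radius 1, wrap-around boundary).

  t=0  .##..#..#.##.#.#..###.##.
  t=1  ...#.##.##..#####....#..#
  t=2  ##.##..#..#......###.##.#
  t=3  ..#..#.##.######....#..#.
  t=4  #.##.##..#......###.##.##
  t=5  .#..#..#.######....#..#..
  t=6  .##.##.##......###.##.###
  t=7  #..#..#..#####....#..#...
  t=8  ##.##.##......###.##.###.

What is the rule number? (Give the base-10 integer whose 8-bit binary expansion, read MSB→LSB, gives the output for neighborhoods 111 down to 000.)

53

  [7] ### => .  t=0,i=19
  [6] ##. => .  t=0,i=2
  [5] #.# => #  t=0,i=9
  [4] #.. => #  t=0,i=3
  [3] .## => .  t=0,i=1
  [2] .#. => #  t=0,i=5
  [1] ..# => .  t=0,i=0
  [0] ... => #  t=1,i=1
  bits 00110101 = 53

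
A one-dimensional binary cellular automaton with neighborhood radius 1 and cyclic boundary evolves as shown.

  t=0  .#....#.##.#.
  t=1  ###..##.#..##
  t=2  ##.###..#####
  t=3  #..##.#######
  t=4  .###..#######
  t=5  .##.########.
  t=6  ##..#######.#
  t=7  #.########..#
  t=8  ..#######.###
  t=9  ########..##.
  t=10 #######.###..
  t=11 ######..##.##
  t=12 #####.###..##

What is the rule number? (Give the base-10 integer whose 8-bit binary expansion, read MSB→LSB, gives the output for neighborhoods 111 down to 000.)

  [7] ### => #  t=1,i=0
  [6] ##. => .  t=0,i=9
  [5] #.# => .  t=0,i=7
  [4] #.. => #  t=0,i=2
  [3] .## => #  t=0,i=8
  [2] .#. => #  t=0,i=1
  [1] ..# => #  t=0,i=0
  [0] ... => .  t=0,i=3
  bits 10011110 = 158

158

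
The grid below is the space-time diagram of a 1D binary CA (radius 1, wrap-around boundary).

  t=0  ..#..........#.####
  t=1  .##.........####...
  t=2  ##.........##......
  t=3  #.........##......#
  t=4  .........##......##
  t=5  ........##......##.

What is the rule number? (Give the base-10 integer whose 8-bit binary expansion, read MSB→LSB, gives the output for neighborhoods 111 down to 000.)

46

  ###|.  b7=0 t=0,i=16
  ##.|.  b6=0 t=0,i=18
  #.#|#  b5=1 t=0,i=14
  #..|.  b4=0 t=0,i=0
  .##|#  b3=1 t=0,i=15
  .#.|#  b2=1 t=0,i=2
  ..#|#  b1=1 t=0,i=1
  ...|.  b0=0 t=0,i=4
  bits 00101110 = 46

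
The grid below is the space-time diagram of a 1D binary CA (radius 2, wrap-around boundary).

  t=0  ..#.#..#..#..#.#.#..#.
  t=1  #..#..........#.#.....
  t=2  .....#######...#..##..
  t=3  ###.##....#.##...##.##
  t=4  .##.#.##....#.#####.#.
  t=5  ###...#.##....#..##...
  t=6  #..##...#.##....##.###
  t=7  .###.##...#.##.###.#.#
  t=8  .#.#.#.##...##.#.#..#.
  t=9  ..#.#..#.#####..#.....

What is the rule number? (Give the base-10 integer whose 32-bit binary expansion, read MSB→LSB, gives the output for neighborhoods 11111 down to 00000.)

1674257609

  #####|.  b31=0 t=2,i=7
  ####.|#  b30=1 t=2,i=10
  ###.#|#  b29=1 t=3,i=2
  ###..|.  b28=0 t=2,i=11
  ##.##|.  b27=0 t=3,i=3
  ##.#.|.  b26=0 t=4,i=3
  ##..#|#  b25=1 t=6,i=1
  ##...|#  b24=1 t=2,i=12
  #.###|#  b23=1 t=3,i=20
  #.##.|#  b22=1 t=3,i=4
  #.#.#|.  b21=0 t=0,i=15
  #.#..|.  b20=0 t=0,i=4
  #..##|#  b19=1 t=2,i=17
  #..#.|.  b18=0 t=0,i=6
  #...#|#  b17=1 t=0,i=0
  #....|#  b16=1 t=1,i=5
  .####|.  b15=0 t=2,i=6
  .###.|.  b14=0 t=5,i=1
  .##.#|#  b13=1 t=3,i=18
  .##..|.  b12=0 t=2,i=19
  .#.##|.  b11=0 t=3,i=11
  .#.#.|#  b10=1 t=0,i=3
  .#..#|.  b9=0 t=0,i=5
  .#...|.  b8=0 t=0,i=21
  ..###|#  b7=1 t=2,i=5
  ..##.|#  b6=1 t=2,i=18
  ..#.#|.  b5=0 t=0,i=2
  ..#..|.  b4=0 t=0,i=7
  ...##|#  b3=1 t=2,i=4
  ...#.|.  b2=0 t=0,i=1
  ....#|.  b1=0 t=1,i=12
  .....|#  b0=1 t=1,i=6
  bits 01100011110010110010010011001001 = 1674257609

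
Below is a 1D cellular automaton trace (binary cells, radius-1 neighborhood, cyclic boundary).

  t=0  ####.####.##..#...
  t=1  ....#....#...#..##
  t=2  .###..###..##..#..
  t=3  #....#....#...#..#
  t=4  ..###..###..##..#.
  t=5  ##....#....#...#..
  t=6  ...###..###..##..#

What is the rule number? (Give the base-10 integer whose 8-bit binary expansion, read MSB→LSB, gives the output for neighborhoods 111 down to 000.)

35

  nb ###: next=.  (t=0,i=1, bit7=0)
  nb ##.: next=.  (t=0,i=3, bit6=0)
  nb #.#: next=#  (t=0,i=4, bit5=1)
  nb #..: next=.  (t=0,i=12, bit4=0)
  nb .##: next=.  (t=0,i=0, bit3=0)
  nb .#.: next=.  (t=0,i=14, bit2=0)
  nb ..#: next=#  (t=0,i=13, bit1=1)
  nb ...: next=#  (t=0,i=16, bit0=1)
  bits 00100011 = 35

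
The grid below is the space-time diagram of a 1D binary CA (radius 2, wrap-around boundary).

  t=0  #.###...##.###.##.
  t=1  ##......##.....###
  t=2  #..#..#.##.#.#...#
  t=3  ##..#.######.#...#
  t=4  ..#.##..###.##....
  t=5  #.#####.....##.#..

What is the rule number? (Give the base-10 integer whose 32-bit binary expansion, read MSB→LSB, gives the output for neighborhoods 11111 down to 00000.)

3329309282

  ##### -> #   bit 31 = 1  t=1,i=17
  ####. -> #   bit 30 = 1  t=1,i=0
  ###.# -> .   bit 29 = 0  t=0,i=13
  ###.. -> .   bit 28 = 0  t=0,i=4
  ##.## -> .   bit 27 = 0  t=0,i=10
  ##.#. -> #   bit 26 = 1  t=0,i=17
  ##..# -> #   bit 25 = 1  t=2,i=1
  ##... -> .   bit 24 = 0  t=0,i=5
  #.### -> .   bit 23 = 0  t=0,i=2
  #.##. -> #   bit 22 = 1  t=0,i=15
  #.#.# -> #   bit 21 = 1  t=0,i=0
  #.#.. -> #   bit 20 = 1  t=2,i=13
  #..## -> .   bit 19 = 0  t=4,i=7
  #..#. -> .   bit 18 = 0  t=2,i=2
  #...# -> .   bit 17 = 0  t=0,i=6
  #.... -> #   bit 16 = 1  t=1,i=3
  .#### -> .   bit 15 = 0  t=1,i=16
  .###. -> .   bit 14 = 0  t=0,i=3
  .##.# -> #   bit 13 = 1  t=0,i=9
  .##.. -> #   bit 12 = 1  t=1,i=9
  .#.## -> #   bit 11 = 1  t=0,i=1
  .#.#. -> .   bit 10 = 0  t=2,i=12
  .#..# -> #   bit 9 = 1  t=2,i=4
  .#... -> .   bit 8 = 0  t=2,i=14
  ..### -> .   bit 7 = 0  t=1,i=15
  ..##. -> #   bit 6 = 1  t=0,i=8
  ..#.# -> #   bit 5 = 1  t=2,i=6
  ..#.. -> .   bit 4 = 0  t=2,i=3
  ...## -> .   bit 3 = 0  t=0,i=7
  ...#. -> .   bit 2 = 0  t=4,i=1
  ....# -> #   bit 1 = 1  t=1,i=6
  ..... -> .   bit 0 = 0  t=1,i=4
  bits 11000110011100010011101001100010 = 3329309282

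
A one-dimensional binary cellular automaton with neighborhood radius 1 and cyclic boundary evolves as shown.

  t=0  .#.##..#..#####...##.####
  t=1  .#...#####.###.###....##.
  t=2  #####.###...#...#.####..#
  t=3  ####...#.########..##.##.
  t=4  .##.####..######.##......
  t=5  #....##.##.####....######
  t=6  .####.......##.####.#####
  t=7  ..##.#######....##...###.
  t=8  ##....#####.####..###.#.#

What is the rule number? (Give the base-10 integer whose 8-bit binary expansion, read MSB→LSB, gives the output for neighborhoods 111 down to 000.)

151

  nb ###: next=#  (t=0,i=11, bit7=1)
  nb ##.: next=.  (t=0,i=4, bit6=0)
  nb #.#: next=.  (t=0,i=0, bit5=0)
  nb #..: next=#  (t=0,i=5, bit4=1)
  nb .##: next=.  (t=0,i=3, bit3=0)
  nb .#.: next=#  (t=0,i=1, bit2=1)
  nb ..#: next=#  (t=0,i=6, bit1=1)
  nb ...: next=#  (t=0,i=16, bit0=1)
  bits 10010111 = 151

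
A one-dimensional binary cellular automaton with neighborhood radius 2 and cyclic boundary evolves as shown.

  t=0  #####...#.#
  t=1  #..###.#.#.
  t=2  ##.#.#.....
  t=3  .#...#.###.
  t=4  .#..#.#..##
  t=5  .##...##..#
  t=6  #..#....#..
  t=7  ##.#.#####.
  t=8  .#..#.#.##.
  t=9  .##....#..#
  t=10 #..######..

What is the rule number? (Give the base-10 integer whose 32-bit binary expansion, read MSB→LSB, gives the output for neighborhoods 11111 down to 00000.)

1930537623

  [31] ##### => .  t=0,i=1
  [30] ####. => #  t=0,i=3
  [29] ###.# => #  t=1,i=5
  [28] ###.. => #  t=0,i=4
  [27] ##.## => .  t=7,i=10
  [26] ##.#. => .  t=1,i=6
  [25] ##..# => #  t=3,i=10
  [24] ##... => #  t=0,i=5
  [23] #.### => .  t=0,i=10
  [22] #.##. => .  t=5,i=1
  [21] #.#.# => .  t=1,i=7
  [20] #.#.. => #  t=1,i=0
  [19] #..## => .  t=1,i=2
  [18] #..#. => .  t=3,i=0
  [17] #...# => .  t=0,i=6
  [16] #.... => #  t=2,i=7
  [15] .#### => #  t=0,i=0
  [14] .###. => .  t=1,i=4
  [13] .##.# => #  t=2,i=1
  [12] .##.. => .  t=5,i=2
  [11] .#.## => #  t=0,i=9
  [10] .#.#. => .  t=1,i=8
  [9] .#..# => #  t=1,i=1
  [8] .#... => .  t=2,i=6
  [7] ..### => #  t=1,i=3
  [6] ..##. => .  t=2,i=0
  [5] ..#.# => .  t=0,i=8
  [4] ..#.. => #  t=3,i=1
  [3] ...## => .  t=2,i=10
  [2] ...#. => #  t=0,i=7
  [1] ....# => #  t=2,i=9
  [0] ..... => #  t=2,i=8
  bits 01110011000100011010101010010111 = 1930537623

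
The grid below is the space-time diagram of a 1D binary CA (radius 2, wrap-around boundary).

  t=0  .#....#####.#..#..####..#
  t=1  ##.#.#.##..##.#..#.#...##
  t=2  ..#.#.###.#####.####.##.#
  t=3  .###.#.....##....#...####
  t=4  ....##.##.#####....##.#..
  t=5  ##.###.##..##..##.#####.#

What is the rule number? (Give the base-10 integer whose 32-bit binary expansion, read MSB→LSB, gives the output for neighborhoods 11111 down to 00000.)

2237643881

  #####|#  b31=1 t=0,i=8
  ####.|.  b30=0 t=0,i=9
  ###.#|.  b29=0 t=0,i=10
  ###..|.  b28=0 t=0,i=21
  ##.##|.  b27=0 t=2,i=9
  ##.#.|#  b26=1 t=0,i=11
  ##..#|.  b25=0 t=0,i=22
  ##...|#  b24=1 t=3,i=13
  #.###|.  b23=0 t=2,i=6
  #.##.|#  b22=1 t=1,i=7
  #.#.#|.  b21=0 t=1,i=3
  #.#..|#  b20=1 t=0,i=1
  #..##|#  b19=1 t=0,i=17
  #..#.|#  b18=1 t=0,i=14
  #...#|#  b17=1 t=1,i=21
  #....|#  b16=1 t=0,i=3
  .####|#  b15=1 t=0,i=7
  .###.|.  b14=0 t=2,i=7
  .##.#|#  b13=1 t=1,i=12
  .##..|#  b12=1 t=1,i=8
  .#.##|#  b11=1 t=1,i=6
  .#.#.|#  b10=1 t=0,i=0
  .#..#|.  b9=0 t=0,i=13
  .#...|.  b8=0 t=0,i=2
  ..###|.  b7=0 t=0,i=6
  ..##.|#  b6=1 t=1,i=11
  ..#.#|#  b5=1 t=0,i=24
  ..#..|.  b4=0 t=0,i=15
  ...##|#  b3=1 t=0,i=5
  ...#.|.  b2=0 t=3,i=16
  ....#|.  b1=0 t=0,i=4
  .....|#  b0=1 t=3,i=8
  bits 10000101010111111011110001101001 = 2237643881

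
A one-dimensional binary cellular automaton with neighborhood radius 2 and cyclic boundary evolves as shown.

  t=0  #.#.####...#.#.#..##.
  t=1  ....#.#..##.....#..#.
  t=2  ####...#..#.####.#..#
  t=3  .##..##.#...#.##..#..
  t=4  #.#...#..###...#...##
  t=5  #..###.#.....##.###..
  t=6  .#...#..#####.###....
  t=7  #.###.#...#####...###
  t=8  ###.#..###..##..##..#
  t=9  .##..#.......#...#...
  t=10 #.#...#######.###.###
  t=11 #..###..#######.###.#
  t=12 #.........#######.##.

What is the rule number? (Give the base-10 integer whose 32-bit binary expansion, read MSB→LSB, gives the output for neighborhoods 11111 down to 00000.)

3900912399

  nb #####: next=#  (t=2,i=1, bit31=1)
  nb ####.: next=#  (t=0,i=6, bit30=1)
  nb ###.#: next=#  (t=2,i=15, bit29=1)
  nb ###..: next=.  (t=0,i=7, bit28=0)
  nb ##.##: next=#  (t=5,i=15, bit27=1)
  nb ##.#.: next=.  (t=0,i=20, bit26=0)
  nb ##..#: next=.  (t=3,i=3, bit25=0)
  nb ##...: next=.  (t=0,i=8, bit24=0)
  nb #.###: next=#  (t=0,i=4, bit23=1)
  nb #.##.: next=.  (t=3,i=14, bit22=0)
  nb #.#.#: next=.  (t=0,i=0, bit21=0)
  nb #.#..: next=.  (t=0,i=15, bit20=0)
  nb #..##: next=.  (t=0,i=17, bit19=0)
  nb #..#.: next=.  (t=1,i=18, bit18=0)
  nb #...#: next=#  (t=0,i=9, bit17=1)
  nb #....: next=#  (t=1,i=0, bit16=1)
  nb .####: next=.  (t=0,i=5, bit15=0)
  nb .###.: next=.  (t=4,i=10, bit14=0)
  nb .##.#: next=#  (t=0,i=19, bit13=1)
  nb .##..: next=#  (t=1,i=10, bit12=1)
  nb .#.##: next=.  (t=0,i=3, bit11=0)
  nb .#.#.: next=.  (t=0,i=1, bit10=0)
  nb .#..#: next=#  (t=0,i=16, bit9=1)
  nb .#...: next=#  (t=1,i=20, bit8=1)
  nb ..###: next=.  (t=2,i=20, bit7=0)
  nb ..##.: next=.  (t=0,i=18, bit6=0)
  nb ..#.#: next=.  (t=0,i=11, bit5=0)
  nb ..#..: next=.  (t=1,i=16, bit4=0)
  nb ...##: next=#  (t=3,i=0, bit3=1)
  nb ...#.: next=#  (t=0,i=10, bit2=1)
  nb ....#: next=#  (t=1,i=2, bit1=1)
  nb .....: next=#  (t=1,i=1, bit0=1)
  bits 11101000100000110011001100001111 = 3900912399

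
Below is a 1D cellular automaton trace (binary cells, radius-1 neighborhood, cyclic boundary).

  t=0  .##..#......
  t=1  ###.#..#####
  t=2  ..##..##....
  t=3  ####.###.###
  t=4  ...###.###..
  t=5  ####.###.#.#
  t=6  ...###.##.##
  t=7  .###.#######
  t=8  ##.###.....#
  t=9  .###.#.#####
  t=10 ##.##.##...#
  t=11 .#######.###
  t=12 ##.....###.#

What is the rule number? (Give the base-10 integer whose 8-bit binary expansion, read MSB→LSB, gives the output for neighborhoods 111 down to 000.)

107

  nb ###: next=.  (t=1,i=0, bit7=0)
  nb ##.: next=#  (t=0,i=2, bit6=1)
  nb #.#: next=#  (t=1,i=3, bit5=1)
  nb #..: next=.  (t=0,i=3, bit4=0)
  nb .##: next=#  (t=0,i=1, bit3=1)
  nb .#.: next=.  (t=0,i=5, bit2=0)
  nb ..#: next=#  (t=0,i=0, bit1=1)
  nb ...: next=#  (t=0,i=7, bit0=1)
  bits 01101011 = 107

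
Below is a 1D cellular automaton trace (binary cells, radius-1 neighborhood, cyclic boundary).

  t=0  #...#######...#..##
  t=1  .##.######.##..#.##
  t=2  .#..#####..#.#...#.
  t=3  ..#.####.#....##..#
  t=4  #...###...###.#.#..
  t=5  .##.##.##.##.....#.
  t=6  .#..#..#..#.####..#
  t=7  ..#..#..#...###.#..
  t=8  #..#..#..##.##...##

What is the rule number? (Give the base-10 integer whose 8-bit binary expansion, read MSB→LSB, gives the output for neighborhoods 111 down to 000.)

  [7] ### => #  t=0,i=5
  [6] ##. => .  t=0,i=0
  [5] #.# => .  t=1,i=0
  [4] #.. => #  t=0,i=1
  [3] .## => #  t=0,i=4
  [2] .#. => .  t=0,i=14
  [1] ..# => .  t=0,i=3
  [0] ... => #  t=0,i=2
  bits 10011001 = 153

153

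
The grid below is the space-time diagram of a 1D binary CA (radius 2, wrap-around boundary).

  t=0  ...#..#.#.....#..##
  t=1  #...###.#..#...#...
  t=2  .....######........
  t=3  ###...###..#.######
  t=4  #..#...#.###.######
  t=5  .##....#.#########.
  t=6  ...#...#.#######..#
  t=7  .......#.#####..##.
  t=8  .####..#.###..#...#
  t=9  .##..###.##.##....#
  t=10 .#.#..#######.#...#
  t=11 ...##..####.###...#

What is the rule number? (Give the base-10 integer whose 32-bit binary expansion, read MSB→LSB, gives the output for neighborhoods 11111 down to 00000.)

2949964321

  ##### -> #   bit 31 = 1  t=2,i=7
  ####. -> .   bit 30 = 0  t=2,i=9
  ###.# -> #   bit 29 = 1  t=1,i=6
  ###.. -> .   bit 28 = 0  t=2,i=10
  ##.## -> #   bit 27 = 1  t=4,i=12
  ##.#. -> #   bit 26 = 1  t=1,i=7
  ##..# -> #   bit 25 = 1  t=3,i=9
  ##... -> #   bit 24 = 1  t=0,i=0
  #.### -> #   bit 23 = 1  t=3,i=13
  #.##. -> #   bit 22 = 1  t=9,i=1
  #.#.# -> .   bit 21 = 0  t=10,i=1
  #.#.. -> #   bit 20 = 1  t=0,i=8
  #..## -> .   bit 19 = 0  t=0,i=16
  #..#. -> #   bit 18 = 1  t=0,i=5
  #...# -> .   bit 17 = 0  t=0,i=1
  #.... -> .   bit 16 = 0  t=0,i=10
  .#### -> #   bit 15 = 1  t=2,i=6
  .###. -> #   bit 14 = 1  t=1,i=5
  .##.# -> #   bit 13 = 1  t=9,i=10
  .##.. -> .   bit 12 = 0  t=0,i=18
  .#.## -> .   bit 11 = 0  t=3,i=12
  .#.#. -> .   bit 10 = 0  t=0,i=7
  .#..# -> #   bit 9 = 1  t=0,i=4
  .#... -> .   bit 8 = 0  t=0,i=9
  ..### -> .   bit 7 = 0  t=1,i=4
  ..##. -> .   bit 6 = 0  t=0,i=17
  ..#.# -> #   bit 5 = 1  t=0,i=6
  ..#.. -> .   bit 4 = 0  t=0,i=3
  ...## -> .   bit 3 = 0  t=1,i=3
  ...#. -> .   bit 2 = 0  t=0,i=2
  ....# -> .   bit 1 = 0  t=0,i=12
  ..... -> #   bit 0 = 1  t=0,i=11
  bits 10101111110101001110001000100001 = 2949964321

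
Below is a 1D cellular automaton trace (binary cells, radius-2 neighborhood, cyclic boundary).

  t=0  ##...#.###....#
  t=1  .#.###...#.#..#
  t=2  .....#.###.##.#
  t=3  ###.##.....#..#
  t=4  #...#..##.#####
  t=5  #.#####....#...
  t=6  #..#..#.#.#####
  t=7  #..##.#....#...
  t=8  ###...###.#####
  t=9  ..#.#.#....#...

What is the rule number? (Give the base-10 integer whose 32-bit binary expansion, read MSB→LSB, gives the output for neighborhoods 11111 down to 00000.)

  #####|.  b31=0 t=4,i=12
  ####.|.  b30=0 t=3,i=1
  ###.#|.  b29=0 t=2,i=9
  ###..|#  b28=1 t=0,i=1
  ##.##|.  b27=0 t=2,i=10
  ##.#.|.  b26=0 t=2,i=13
  ##..#|.  b25=0 t=6,i=1
  ##...|.  b24=0 t=0,i=2
  #.###|.  b23=0 t=0,i=7
  #.##.|#  b22=1 t=2,i=11
  #.#.#|.  b21=0 t=1,i=1
  #.#..|#  b20=1 t=1,i=11
  #..##|#  b19=1 t=3,i=13
  #..#.|.  b18=0 t=1,i=13
  #...#|#  b17=1 t=0,i=3
  #....|#  b16=1 t=0,i=11
  .####|#  b15=1 t=3,i=0
  .###.|.  b14=0 t=0,i=0
  .##.#|.  b13=0 t=2,i=12
  .##..|.  b12=0 t=3,i=5
  .#.##|.  b11=0 t=0,i=6
  .#.#.|.  b10=0 t=1,i=0
  .#..#|#  b9=1 t=1,i=12
  .#...|#  b8=1 t=2,i=0
  ..###|#  b7=1 t=0,i=14
  ..##.|.  b6=0 t=4,i=7
  ..#.#|#  b5=1 t=0,i=5
  ..#..|#  b4=1 t=3,i=11
  ...##|.  b3=0 t=0,i=13
  ...#.|#  b2=1 t=0,i=4
  ....#|.  b1=0 t=0,i=12
  .....|#  b0=1 t=2,i=2
  bits 00010000010110111000001110110101 = 274432949

274432949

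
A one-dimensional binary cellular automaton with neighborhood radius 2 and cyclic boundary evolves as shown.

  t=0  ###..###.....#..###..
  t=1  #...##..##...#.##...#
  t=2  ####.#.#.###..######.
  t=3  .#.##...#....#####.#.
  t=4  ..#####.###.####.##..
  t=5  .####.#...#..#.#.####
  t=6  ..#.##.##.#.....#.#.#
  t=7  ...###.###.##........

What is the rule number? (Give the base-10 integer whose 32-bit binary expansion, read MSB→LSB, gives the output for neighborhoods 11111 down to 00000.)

  #####|#  b31=1 t=2,i=16
  ####.|.  b30=0 t=2,i=2
  ###.#|#  b29=1 t=2,i=3
  ###..|.  b28=0 t=0,i=2
  ##.##|.  b27=0 t=2,i=20
  ##.#.|#  b26=1 t=2,i=4
  ##..#|.  b25=0 t=0,i=3
  ##...|#  b24=1 t=0,i=8
  #.###|.  b23=0 t=2,i=0
  #.##.|#  b22=1 t=1,i=15
  #.#.#|.  b21=0 t=2,i=5
  #.#..|.  b20=0 t=3,i=19
  #..##|#  b19=1 t=0,i=4
  #..#.|.  b18=0 t=3,i=0
  #...#|#  b17=1 t=1,i=2
  #....|#  b16=1 t=0,i=9
  .####|#  b15=1 t=2,i=1
  .###.|.  b14=0 t=0,i=1
  .##.#|#  b13=1 t=6,i=5
  .##..|#  b12=1 t=1,i=0
  .#.##|#  b11=1 t=1,i=14
  .#.#.|.  b10=0 t=2,i=6
  .#..#|.  b9=0 t=0,i=14
  .#...|#  b8=1 t=3,i=9
  ..###|#  b7=1 t=0,i=0
  ..##.|.  b6=0 t=1,i=4
  ..#.#|.  b5=0 t=1,i=13
  ..#..|#  b4=1 t=0,i=13
  ...##|#  b3=1 t=1,i=3
  ...#.|.  b2=0 t=0,i=12
  ....#|.  b1=0 t=0,i=11
  .....|.  b0=0 t=0,i=10
  bits 10100101010010111011100110011000 = 2773203352

2773203352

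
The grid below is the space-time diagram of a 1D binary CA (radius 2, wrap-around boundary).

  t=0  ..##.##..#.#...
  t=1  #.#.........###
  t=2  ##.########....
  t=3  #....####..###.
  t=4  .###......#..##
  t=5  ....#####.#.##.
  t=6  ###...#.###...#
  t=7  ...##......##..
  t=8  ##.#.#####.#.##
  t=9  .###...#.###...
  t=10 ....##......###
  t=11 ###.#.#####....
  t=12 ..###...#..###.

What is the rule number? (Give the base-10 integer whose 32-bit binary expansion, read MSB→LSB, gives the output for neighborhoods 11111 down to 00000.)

2771059027

  ##### -> #   bit 31 = 1  t=2,i=5
  ####. -> .   bit 30 = 0  t=1,i=14
  ###.# -> #   bit 29 = 1  t=1,i=0
  ###.. -> .   bit 28 = 0  t=2,i=10
  ##.## -> .   bit 27 = 0  t=0,i=4
  ##.#. -> #   bit 26 = 1  t=1,i=1
  ##..# -> .   bit 25 = 0  t=0,i=7
  ##... -> #   bit 24 = 1  t=2,i=11
  #.### -> .   bit 23 = 0  t=2,i=3
  #.##. -> .   bit 22 = 0  t=0,i=5
  #.#.# -> #   bit 21 = 1  t=5,i=10
  #.#.. -> .   bit 20 = 0  t=0,i=11
  #..## -> #   bit 19 = 1  t=3,i=10
  #..#. -> .   bit 18 = 0  t=0,i=8
  #...# -> #   bit 17 = 1  t=6,i=4
  #.... -> #   bit 16 = 1  t=0,i=13
  .#### -> .   bit 15 = 0  t=1,i=13
  .###. -> .   bit 14 = 0  t=3,i=12
  .##.# -> .   bit 13 = 0  t=0,i=3
  .##.. -> .   bit 12 = 0  t=0,i=6
  .#.## -> .   bit 11 = 0  t=5,i=11
  .#.#. -> .   bit 10 = 0  t=0,i=10
  .#..# -> .   bit 9 = 0  t=4,i=11
  .#... -> #   bit 8 = 1  t=0,i=12
  ..### -> .   bit 7 = 0  t=1,i=12
  ..##. -> #   bit 6 = 1  t=0,i=2
  ..#.# -> .   bit 5 = 0  t=0,i=9
  ..#.. -> #   bit 4 = 1  t=4,i=10
  ...## -> .   bit 3 = 0  t=0,i=1
  ...#. -> .   bit 2 = 0  t=4,i=9
  ....# -> #   bit 1 = 1  t=0,i=0
  ..... -> #   bit 0 = 1  t=0,i=14
  bits 10100101001010110000000101010011 = 2771059027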